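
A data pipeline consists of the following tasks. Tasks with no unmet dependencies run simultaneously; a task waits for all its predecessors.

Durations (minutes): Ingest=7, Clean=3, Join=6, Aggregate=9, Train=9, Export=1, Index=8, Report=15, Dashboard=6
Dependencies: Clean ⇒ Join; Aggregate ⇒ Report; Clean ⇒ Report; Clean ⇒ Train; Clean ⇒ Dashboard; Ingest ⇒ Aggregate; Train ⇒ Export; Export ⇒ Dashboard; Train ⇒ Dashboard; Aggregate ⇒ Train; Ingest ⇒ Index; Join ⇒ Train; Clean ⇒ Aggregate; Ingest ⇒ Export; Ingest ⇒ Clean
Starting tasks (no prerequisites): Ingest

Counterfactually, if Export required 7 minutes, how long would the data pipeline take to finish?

41

Baseline: Ingest→Clean→Aggregate→Train→Export→Dashboard = 7+3+9+9+1+6 = 35 → 35 minutes.
Export is on the critical path; changing it to 7 makes that path 41 minutes.
That remains the longest chain; total 41 minutes.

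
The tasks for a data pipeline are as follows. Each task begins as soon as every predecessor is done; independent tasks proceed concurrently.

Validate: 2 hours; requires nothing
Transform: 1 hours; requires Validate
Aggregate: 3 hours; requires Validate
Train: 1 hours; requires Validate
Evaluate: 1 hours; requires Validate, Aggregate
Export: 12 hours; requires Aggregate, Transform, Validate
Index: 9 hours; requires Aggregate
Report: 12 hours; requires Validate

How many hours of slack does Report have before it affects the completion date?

The longest chain is Validate→Aggregate→Export = 2+3+12 = 17; overall finish 17 hours.
Longest path through Report: 14 hours (earliest finish 14, latest finish 17).
Slack of Report = 5 − 2 = 3 hours.

3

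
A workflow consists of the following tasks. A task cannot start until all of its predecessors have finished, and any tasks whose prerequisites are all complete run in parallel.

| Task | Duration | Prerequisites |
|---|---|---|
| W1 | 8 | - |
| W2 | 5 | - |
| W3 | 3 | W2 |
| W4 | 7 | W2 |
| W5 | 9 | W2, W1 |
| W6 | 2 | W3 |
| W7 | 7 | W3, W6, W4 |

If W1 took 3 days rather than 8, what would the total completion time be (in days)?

19

Baseline: W2→W4→W7 = 5+7+7 = 19 → 19 days.
W1 has 2 days of float (longest path through it is 17).
The critical path is still W2→W4→W7; finish is now 19 days.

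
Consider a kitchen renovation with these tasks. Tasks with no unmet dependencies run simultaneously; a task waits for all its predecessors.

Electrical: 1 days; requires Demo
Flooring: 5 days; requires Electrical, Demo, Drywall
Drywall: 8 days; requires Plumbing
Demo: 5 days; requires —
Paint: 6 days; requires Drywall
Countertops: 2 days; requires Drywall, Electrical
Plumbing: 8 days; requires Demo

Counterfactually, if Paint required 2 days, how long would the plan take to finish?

The binding path is Demo→Plumbing→Drywall→Paint = 5+8+8+6 = 27; finish at 27 days.
Since Paint is critical, the -4 change carries straight to that chain (now 23 days).
New critical path: Demo→Plumbing→Drywall→Flooring = 5+8+8+5 = 26 ⇒ 26 days.

26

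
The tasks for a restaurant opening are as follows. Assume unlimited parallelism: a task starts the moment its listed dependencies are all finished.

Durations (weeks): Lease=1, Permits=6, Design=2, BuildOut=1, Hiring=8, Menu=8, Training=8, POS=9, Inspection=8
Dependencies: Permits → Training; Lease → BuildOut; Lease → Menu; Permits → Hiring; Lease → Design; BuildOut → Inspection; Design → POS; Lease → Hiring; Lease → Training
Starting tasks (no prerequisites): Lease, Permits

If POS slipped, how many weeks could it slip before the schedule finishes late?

Permits→Hiring = 6+8 = 14 sets the makespan at 14 weeks.
Longest path through POS: 12 weeks (earliest finish 12, latest finish 14).
So POS can slip 14 − 12 = 2 weeks.

2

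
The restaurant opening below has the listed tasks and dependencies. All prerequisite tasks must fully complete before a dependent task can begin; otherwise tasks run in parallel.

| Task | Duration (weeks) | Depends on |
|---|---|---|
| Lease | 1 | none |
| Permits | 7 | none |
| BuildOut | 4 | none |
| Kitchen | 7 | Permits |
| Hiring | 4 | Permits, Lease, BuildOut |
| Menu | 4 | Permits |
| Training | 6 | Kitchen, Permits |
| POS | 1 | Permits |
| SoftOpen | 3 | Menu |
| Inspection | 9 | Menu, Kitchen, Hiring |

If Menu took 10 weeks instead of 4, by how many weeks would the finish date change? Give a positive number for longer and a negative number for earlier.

3

Actual critical path: Permits→Kitchen→Inspection = 7+7+9 = 23 ⇒ 23 weeks.
Menu is off the critical path — its longest chain is 20 weeks, giving 3 of slack.
The binding chain switches to Permits→Menu→Inspection = 7+10+9 = 26; finish 26 weeks.
Change in finish: 26 − 23 = +3 weeks.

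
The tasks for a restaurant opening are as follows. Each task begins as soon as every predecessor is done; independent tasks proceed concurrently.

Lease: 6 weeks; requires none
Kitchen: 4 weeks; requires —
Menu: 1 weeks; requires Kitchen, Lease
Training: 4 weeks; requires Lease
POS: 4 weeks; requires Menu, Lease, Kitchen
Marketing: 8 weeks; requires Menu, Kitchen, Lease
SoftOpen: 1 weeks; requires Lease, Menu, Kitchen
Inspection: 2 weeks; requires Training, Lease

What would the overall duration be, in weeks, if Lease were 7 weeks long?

16

Actual critical path: Lease→Menu→Marketing = 6+1+8 = 15 ⇒ 15 weeks.
Lease is on the critical path; changing it to 7 makes that path 16 weeks.
That remains the longest chain; total 16 weeks.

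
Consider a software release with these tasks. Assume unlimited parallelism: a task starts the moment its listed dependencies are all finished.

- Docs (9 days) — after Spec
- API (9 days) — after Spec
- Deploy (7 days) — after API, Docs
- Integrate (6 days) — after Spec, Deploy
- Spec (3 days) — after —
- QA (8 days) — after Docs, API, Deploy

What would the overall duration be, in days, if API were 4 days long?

Critical path before the change: Spec→API→Deploy→QA = 3+9+7+8 = 27 giving 27 days.
Since API is critical, the -5 change carries straight to that chain (now 22 days).
Now Spec→Docs→Deploy→QA = 3+9+7+8 = 27 is longest, so the finish becomes 27 days.

27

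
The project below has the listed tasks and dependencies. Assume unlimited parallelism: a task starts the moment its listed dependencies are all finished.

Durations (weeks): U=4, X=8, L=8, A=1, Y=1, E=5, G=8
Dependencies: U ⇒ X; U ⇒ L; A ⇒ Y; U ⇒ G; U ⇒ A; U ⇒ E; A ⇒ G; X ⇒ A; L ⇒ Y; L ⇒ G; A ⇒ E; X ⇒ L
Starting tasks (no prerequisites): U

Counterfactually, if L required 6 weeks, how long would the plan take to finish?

The binding path is U→X→L→G = 4+8+8+8 = 28; finish at 28 weeks.
L lies on that path, so at 6 weeks the path becomes 26 weeks.
No other chain overtakes it, so the finish is 26 weeks.

26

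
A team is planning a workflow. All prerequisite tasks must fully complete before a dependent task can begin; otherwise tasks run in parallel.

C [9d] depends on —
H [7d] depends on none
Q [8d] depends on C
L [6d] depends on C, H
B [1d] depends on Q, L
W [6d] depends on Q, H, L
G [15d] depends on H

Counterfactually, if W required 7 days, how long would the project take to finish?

Baseline: C→Q→W = 9+8+6 = 23 → 23 days.
W lies on that path, so at 7 days the path becomes 24 days.
The critical path is still C→Q→W; finish is now 24 days.

24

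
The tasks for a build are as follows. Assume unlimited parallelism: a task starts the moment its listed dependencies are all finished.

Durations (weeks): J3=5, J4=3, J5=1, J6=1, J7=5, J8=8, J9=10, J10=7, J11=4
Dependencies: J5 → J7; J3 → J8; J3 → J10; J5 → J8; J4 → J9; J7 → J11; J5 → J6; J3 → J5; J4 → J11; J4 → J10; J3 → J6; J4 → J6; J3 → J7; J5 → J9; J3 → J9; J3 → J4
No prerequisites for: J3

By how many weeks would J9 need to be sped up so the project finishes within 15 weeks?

3

Current finish: 18 weeks; target: 15.
J9 is on every critical path, so each week cut from J9 cuts the finish by one (this holds down to a finish of 15).
Need 18 − 15 = 3 weeks off J9 → J9 becomes 7 weeks, finish becomes 15.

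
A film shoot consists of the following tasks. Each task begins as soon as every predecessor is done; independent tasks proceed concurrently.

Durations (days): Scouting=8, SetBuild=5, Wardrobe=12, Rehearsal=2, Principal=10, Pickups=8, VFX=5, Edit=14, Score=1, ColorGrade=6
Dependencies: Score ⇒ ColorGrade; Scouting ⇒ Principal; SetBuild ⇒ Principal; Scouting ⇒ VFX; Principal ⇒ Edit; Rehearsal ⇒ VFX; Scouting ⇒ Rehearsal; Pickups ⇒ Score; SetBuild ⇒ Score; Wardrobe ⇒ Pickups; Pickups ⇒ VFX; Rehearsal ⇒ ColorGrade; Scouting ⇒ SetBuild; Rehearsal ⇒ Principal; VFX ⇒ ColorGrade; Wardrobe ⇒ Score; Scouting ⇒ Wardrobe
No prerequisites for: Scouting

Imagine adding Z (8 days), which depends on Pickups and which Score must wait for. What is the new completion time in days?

43

Originally the film shoot takes 39 days.
With Z inserted, Score now waits for max(Pickups, SetBuild, Wardrobe, Z).
New critical path: Scouting→Wardrobe→Pickups→Z→Score→ColorGrade = 8+12+8+8+1+6 = 43 ⇒ 43 days.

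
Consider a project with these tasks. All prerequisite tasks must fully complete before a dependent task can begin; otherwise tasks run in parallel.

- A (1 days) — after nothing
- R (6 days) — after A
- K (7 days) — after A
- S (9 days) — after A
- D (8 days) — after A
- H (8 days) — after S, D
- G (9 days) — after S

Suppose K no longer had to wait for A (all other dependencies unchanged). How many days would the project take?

Before: longest chain A→S→G = 1+9+9 = 19, finish 19.
Without A→K, K's earliest start moves from 1 to 0.
New critical path: A→S→G = 1+9+9 = 19 ⇒ 19 days.

19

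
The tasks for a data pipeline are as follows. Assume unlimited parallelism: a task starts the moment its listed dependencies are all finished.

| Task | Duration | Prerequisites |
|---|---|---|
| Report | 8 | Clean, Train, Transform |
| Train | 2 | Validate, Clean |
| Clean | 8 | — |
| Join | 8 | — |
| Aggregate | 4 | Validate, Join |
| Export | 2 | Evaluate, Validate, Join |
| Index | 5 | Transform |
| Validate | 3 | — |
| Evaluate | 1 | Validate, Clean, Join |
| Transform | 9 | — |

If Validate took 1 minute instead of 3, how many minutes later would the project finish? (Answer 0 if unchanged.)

The binding path is Clean→Train→Report = 8+2+8 = 18; finish at 18 minutes.
The longest path through Validate is only 13 minutes, so Validate has float 5.
The critical path is still Clean→Train→Report; finish is now 18 minutes.
Change in finish: 18 − 18 = +0 minutes.

0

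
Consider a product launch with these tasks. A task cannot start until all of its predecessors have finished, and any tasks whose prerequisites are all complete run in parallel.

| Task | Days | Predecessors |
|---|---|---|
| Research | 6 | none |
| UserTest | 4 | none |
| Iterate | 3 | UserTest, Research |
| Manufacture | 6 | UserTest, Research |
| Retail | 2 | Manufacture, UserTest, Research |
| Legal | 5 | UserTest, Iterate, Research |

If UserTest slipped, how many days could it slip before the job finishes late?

Research→Iterate→Legal = 6+3+5 = 14 sets the makespan at 14 days.
The longest chain containing UserTest totals 12 days.
Float = 14 − 12 = 2.

2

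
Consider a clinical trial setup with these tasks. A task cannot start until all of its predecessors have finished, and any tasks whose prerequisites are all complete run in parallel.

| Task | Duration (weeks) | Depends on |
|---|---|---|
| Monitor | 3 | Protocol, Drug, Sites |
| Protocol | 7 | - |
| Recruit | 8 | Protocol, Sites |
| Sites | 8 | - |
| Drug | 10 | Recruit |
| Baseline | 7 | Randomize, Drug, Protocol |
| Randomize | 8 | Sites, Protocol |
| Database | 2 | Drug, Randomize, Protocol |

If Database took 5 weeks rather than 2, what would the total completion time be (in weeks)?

33

The binding path is Sites→Recruit→Drug→Baseline = 8+8+10+7 = 33; finish at 33 weeks.
Database is off the critical path — its longest chain is 28 weeks, giving 5 of slack.
No other chain overtakes it, so the finish is 33 weeks.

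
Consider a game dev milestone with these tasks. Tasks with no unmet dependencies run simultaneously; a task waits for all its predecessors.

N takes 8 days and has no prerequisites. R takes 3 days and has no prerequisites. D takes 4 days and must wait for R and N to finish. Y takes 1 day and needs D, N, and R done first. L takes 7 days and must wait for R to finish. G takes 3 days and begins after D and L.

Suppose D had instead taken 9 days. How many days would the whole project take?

20

As given, the longest chain is N→D→G = 8+4+3 = 15, so the finish is 15 days.
D lies on that path, so at 9 days the path becomes 20 days.
The critical path is still N→D→G; finish is now 20 days.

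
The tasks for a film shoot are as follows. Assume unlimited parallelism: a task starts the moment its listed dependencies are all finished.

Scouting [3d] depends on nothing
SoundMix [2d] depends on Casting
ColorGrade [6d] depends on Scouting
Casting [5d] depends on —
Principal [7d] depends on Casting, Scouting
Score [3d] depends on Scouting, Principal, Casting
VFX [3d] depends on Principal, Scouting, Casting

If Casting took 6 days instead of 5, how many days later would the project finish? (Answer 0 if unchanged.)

1

As given, the longest chain is Casting→Principal→VFX = 5+7+3 = 15, so the finish is 15 days.
Casting lies on that path, so at 6 days the path becomes 16 days.
The critical path is still Casting→Principal→VFX; finish is now 16 days.
Change in finish: 16 − 15 = +1 days.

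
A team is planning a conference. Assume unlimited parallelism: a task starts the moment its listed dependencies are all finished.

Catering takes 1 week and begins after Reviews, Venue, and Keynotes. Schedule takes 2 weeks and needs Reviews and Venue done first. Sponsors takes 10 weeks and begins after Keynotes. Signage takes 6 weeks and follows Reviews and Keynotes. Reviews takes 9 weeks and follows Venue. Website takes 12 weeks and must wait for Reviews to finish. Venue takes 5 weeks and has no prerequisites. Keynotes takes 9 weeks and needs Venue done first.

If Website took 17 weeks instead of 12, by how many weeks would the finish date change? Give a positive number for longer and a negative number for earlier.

Baseline: Venue→Reviews→Website = 5+9+12 = 26 → 26 weeks.
Website is on the critical path; changing it to 17 makes that path 31 weeks.
The critical path is still Venue→Reviews→Website; finish is now 31 weeks.
Change in finish: 31 − 26 = +5 weeks.

5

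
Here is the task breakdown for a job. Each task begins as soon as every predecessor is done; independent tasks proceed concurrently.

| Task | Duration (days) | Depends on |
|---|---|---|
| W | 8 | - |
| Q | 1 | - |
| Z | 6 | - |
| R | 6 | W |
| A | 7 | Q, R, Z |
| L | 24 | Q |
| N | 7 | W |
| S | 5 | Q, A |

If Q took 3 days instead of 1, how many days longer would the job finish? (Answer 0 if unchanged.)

Baseline: W→R→A→S = 8+6+7+5 = 26 → 26 days.
Q has 1 day of float (longest path through it is 25).
Now Q→L = 3+24 = 27 is longest, so the finish becomes 27 days.
Change in finish: 27 − 26 = +1 days.

1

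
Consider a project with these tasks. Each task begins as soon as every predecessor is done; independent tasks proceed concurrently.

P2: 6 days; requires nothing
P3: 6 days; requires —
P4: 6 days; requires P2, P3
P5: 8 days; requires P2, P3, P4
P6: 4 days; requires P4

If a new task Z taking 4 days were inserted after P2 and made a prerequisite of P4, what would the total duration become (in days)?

Originally the job takes 20 days.
With Z inserted, P4 now waits for max(P2, P3, Z).
New critical path: P2→Z→P4→P5 = 6+4+6+8 = 24 ⇒ 24 days.

24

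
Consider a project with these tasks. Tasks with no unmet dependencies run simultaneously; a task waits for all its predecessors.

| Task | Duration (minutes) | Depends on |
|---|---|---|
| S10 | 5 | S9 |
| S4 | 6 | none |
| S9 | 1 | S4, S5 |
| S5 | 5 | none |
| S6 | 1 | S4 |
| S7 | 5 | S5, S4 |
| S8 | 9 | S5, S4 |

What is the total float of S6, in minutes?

8

Critical path: S4→S8 = 6+9 = 15, so the finish is 15 minutes.
S6 finishes as early as 7 and must finish by 15.
So S6 can slip 15 − 7 = 8 minutes.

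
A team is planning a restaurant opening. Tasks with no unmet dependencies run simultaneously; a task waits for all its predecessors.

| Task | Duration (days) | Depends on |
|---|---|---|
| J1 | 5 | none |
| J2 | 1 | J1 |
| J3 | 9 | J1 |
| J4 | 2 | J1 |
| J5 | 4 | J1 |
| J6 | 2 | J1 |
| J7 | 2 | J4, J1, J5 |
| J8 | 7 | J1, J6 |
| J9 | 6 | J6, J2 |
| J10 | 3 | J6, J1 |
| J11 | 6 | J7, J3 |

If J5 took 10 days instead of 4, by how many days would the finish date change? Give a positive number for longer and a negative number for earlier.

3

The binding path is J1→J3→J11 = 5+9+6 = 20; finish at 20 days.
The longest path through J5 is only 17 days, so J5 has float 3.
Now J1→J5→J7→J11 = 5+10+2+6 = 23 is longest, so the finish becomes 23 days.
Change in finish: 23 − 20 = +3 days.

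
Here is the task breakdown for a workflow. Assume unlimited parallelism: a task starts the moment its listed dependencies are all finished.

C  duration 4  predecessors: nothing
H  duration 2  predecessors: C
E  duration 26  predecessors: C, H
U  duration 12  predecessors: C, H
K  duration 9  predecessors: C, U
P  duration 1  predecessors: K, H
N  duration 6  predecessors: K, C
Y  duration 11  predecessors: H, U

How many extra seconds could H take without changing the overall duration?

The longest chain is C→H→U→K→N = 4+2+12+9+6 = 33; overall finish 33 seconds.
H finishes as early as 6 and must finish by 6.
Float = 33 − 33 = 0.

0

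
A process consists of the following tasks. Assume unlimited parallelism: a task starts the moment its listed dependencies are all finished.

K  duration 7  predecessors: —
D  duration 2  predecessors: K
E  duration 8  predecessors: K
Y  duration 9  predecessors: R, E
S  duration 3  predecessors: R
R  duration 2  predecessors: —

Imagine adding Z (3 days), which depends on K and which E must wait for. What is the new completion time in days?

Originally the process takes 24 days.
With Z inserted, E now waits for max(K, Z).
New critical path: K→Z→E→Y = 7+3+8+9 = 27 ⇒ 27 days.

27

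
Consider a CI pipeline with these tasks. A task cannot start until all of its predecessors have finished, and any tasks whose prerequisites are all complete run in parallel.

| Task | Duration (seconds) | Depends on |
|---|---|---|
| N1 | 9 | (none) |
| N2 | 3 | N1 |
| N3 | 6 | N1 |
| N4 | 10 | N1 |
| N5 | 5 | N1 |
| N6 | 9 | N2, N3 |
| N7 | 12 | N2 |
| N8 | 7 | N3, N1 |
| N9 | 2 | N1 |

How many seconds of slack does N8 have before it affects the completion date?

2

Critical path: N1→N2→N7 = 9+3+12 = 24, so the finish is 24 seconds.
The longest chain containing N8 totals 22 seconds.
Float = 24 − 22 = 2.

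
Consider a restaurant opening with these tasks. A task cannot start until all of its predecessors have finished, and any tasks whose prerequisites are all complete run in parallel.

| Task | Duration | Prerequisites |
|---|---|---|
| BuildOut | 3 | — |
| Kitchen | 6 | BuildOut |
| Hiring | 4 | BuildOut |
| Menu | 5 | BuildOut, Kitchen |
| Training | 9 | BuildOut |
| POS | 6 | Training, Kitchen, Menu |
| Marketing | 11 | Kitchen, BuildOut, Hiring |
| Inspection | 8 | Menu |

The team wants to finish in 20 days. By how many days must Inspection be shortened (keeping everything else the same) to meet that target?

2

Current finish: 22 days; target: 20.
Inspection is on every critical path, so each day cut from Inspection cuts the finish by one (this holds down to a finish of 20).
Need 22 − 20 = 2 days off Inspection → Inspection becomes 6 days, finish becomes 20.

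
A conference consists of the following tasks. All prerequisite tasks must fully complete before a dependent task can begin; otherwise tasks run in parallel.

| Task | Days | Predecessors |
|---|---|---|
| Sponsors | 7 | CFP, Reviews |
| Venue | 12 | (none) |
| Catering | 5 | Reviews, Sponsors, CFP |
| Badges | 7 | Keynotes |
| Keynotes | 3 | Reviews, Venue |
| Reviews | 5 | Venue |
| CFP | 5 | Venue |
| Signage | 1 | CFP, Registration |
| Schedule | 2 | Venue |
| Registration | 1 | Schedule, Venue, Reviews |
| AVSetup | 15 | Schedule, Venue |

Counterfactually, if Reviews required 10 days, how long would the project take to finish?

34

As given, the longest chain is Venue→Reviews→Sponsors→Catering = 12+5+7+5 = 29, so the finish is 29 days.
Reviews is on the critical path; changing it to 10 makes that path 34 days.
That remains the longest chain; total 34 days.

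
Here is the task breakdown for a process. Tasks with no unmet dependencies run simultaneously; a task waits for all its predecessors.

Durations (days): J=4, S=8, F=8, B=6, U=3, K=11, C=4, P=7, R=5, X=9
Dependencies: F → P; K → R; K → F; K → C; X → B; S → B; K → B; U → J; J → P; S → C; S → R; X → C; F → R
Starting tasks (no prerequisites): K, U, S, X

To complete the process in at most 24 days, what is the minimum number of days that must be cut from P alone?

2

Current finish: 26 days; target: 24.
P is on every critical path, so each day cut from P cuts the finish by one (this holds down to a finish of 24).
Need 26 − 24 = 2 days off P → P becomes 5 days, finish becomes 24.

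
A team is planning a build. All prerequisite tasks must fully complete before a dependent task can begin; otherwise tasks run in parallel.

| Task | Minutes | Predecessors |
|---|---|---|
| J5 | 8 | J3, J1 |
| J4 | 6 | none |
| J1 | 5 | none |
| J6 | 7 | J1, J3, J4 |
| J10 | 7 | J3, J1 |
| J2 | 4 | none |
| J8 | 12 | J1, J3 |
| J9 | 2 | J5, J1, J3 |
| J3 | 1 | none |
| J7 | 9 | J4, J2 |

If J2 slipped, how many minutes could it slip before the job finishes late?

J1→J8 = 5+12 = 17 sets the makespan at 17 minutes.
J2 finishes as early as 4 and must finish by 8.
Float = 17 − 13 = 4.

4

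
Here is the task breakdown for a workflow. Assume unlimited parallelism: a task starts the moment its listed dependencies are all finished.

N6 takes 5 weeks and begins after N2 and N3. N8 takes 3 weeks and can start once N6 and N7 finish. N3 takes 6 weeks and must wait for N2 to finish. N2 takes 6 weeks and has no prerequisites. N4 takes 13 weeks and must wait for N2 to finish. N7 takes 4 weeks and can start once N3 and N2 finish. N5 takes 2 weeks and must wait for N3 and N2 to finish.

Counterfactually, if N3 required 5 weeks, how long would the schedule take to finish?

19

Actual critical path: N2→N3→N6→N8 = 6+6+5+3 = 20 ⇒ 20 weeks.
N3 lies on that path, so at 5 weeks the path becomes 19 weeks.
No other chain overtakes it, so the finish is 19 weeks.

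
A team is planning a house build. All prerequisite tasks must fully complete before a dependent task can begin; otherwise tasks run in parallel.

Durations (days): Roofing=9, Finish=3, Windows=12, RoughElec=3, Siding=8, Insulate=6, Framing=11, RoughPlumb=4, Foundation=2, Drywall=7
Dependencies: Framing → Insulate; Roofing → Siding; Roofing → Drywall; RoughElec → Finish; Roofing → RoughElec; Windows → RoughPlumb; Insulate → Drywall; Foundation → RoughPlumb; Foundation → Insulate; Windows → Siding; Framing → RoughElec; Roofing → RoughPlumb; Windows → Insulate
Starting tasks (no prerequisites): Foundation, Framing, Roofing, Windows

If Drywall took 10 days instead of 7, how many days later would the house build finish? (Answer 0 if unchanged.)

3

Critical path before the change: Windows→Insulate→Drywall = 12+6+7 = 25 giving 25 days.
Drywall lies on that path, so at 10 days the path becomes 28 days.
That remains the longest chain; total 28 days.
Change in finish: 28 − 25 = +3 days.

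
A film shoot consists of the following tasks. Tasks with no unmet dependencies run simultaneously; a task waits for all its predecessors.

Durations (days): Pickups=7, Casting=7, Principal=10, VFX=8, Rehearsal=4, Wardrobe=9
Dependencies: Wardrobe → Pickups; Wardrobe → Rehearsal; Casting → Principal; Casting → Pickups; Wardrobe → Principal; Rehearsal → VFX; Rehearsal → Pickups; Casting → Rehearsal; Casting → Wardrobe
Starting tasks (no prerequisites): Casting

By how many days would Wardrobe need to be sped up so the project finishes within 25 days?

3

Current finish: 28 days; target: 25.
Wardrobe is on every critical path, so each day cut from Wardrobe cuts the finish by one (this holds down to a finish of 20).
Need 28 − 25 = 3 days off Wardrobe → Wardrobe becomes 6 days, finish becomes 25.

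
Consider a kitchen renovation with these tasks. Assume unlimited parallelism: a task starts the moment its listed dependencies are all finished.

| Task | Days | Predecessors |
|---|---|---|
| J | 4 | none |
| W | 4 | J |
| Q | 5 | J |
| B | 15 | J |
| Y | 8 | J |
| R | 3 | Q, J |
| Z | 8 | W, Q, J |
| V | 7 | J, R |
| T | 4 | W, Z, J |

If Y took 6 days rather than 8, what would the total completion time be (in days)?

21

Baseline: J→Q→Z→T = 4+5+8+4 = 21 → 21 days.
The longest path through Y is only 12 days, so Y has float 9.
No other chain overtakes it, so the finish is 21 days.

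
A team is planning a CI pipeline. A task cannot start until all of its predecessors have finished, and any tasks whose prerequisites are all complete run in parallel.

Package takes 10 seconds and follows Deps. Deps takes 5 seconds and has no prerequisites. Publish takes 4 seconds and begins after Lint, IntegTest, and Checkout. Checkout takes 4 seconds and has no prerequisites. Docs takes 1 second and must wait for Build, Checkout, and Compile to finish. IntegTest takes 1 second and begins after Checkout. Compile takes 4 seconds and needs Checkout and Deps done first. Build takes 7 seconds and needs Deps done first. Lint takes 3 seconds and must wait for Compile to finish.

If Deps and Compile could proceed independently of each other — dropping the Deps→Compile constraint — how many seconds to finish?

Original critical path: Deps→Compile→Lint→Publish = 5+4+3+4 = 16 ⇒ 16 seconds.
Without Deps→Compile, Compile's earliest start moves from 5 to 4.
The longest chain is now Checkout→Compile→Lint→Publish = 4+4+3+4 = 15, so the plan takes 15 seconds.

15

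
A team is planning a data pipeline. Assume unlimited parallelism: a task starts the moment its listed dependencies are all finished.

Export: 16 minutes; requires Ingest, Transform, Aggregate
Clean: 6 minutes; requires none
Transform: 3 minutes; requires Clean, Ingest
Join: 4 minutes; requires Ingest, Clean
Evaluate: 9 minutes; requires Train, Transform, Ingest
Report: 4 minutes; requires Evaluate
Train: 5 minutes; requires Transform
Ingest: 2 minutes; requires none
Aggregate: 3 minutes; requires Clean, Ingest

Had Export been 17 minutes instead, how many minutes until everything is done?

27

As given, the longest chain is Clean→Transform→Train→Evaluate→Report = 6+3+5+9+4 = 27, so the finish is 27 minutes.
The longest path through Export is only 25 minutes, so Export has float 2.
That remains the longest chain; total 27 minutes.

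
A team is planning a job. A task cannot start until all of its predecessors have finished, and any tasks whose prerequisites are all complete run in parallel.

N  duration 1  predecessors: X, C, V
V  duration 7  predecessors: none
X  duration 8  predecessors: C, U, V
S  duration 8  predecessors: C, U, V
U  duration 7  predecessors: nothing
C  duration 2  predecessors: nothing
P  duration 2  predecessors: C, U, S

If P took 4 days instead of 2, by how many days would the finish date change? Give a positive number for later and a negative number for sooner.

2

Critical path before the change: U→S→P = 7+8+2 = 17 giving 17 days.
P is on the critical path; changing it to 4 makes that path 19 days.
That remains the longest chain; total 19 days.
Change in finish: 19 − 17 = +2 days.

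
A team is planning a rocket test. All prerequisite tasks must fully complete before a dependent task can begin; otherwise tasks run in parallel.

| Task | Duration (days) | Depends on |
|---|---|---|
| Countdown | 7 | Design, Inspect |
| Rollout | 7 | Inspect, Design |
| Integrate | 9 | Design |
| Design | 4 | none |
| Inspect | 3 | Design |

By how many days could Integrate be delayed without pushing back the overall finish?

Critical path: Design→Inspect→Rollout = 4+3+7 = 14, so the finish is 14 days.
Integrate finishes as early as 13 and must finish by 14.
Slack of Integrate = 5 − 4 = 1 day.

1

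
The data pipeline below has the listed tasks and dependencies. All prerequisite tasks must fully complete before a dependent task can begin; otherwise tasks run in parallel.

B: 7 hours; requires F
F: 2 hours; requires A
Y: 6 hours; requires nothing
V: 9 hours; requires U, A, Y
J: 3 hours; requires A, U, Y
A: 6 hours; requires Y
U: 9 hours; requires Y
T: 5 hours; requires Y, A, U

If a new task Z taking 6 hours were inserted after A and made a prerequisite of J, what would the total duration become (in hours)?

Originally the job takes 24 hours.
With Z inserted, J now waits for max(A, U, Y, Z).
New critical path: Y→U→V = 6+9+9 = 24 ⇒ 24 hours.

24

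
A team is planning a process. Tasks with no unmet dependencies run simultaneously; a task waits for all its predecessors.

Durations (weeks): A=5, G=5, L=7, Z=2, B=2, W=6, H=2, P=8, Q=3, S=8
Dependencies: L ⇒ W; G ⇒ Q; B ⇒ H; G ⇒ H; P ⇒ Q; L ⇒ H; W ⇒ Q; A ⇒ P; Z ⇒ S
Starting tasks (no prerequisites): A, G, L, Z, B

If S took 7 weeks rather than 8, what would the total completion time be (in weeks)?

16

Actual critical path: A→P→Q = 5+8+3 = 16 ⇒ 16 weeks.
The longest path through S is only 10 weeks, so S has float 6.
That remains the longest chain; total 16 weeks.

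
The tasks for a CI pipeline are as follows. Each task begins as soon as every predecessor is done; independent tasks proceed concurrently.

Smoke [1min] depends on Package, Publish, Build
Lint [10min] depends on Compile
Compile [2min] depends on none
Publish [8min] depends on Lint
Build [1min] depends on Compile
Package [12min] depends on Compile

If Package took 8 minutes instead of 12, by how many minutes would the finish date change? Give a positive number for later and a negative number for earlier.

0

Baseline: Compile→Lint→Publish→Smoke = 2+10+8+1 = 21 → 21 minutes.
Package has 6 minutes of float (longest path through it is 15).
No other chain overtakes it, so the finish is 21 minutes.
Change in finish: 21 − 21 = +0 minutes.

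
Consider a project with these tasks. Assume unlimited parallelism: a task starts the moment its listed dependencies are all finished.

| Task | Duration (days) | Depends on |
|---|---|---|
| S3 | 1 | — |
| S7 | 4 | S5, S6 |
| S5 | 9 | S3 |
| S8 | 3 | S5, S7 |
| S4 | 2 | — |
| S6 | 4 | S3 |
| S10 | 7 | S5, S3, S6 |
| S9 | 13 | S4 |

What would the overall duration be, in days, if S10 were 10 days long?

20

The binding path is S3→S5→S10 = 1+9+7 = 17; finish at 17 days.
Since S10 is critical, the +3 change carries straight to that chain (now 20 days).
The critical path is still S3→S5→S10; finish is now 20 days.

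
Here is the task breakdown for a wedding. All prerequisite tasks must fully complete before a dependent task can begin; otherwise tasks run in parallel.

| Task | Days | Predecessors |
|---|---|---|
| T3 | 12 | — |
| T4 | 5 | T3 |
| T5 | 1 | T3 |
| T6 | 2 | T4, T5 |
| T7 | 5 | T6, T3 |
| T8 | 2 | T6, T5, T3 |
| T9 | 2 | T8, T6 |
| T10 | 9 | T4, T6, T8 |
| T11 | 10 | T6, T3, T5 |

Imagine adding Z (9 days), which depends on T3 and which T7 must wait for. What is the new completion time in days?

30

Originally the plan takes 30 days.
With Z inserted, T7 now waits for max(T6, T3, Z).
New critical path: T3→T4→T6→T8→T10 = 12+5+2+2+9 = 30 ⇒ 30 days.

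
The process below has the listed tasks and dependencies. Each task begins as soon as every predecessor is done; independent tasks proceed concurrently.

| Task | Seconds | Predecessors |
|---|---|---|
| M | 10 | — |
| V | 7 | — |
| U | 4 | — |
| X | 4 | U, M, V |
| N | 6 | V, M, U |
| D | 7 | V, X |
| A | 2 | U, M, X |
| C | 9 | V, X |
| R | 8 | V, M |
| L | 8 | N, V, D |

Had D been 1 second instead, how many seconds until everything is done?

24

Actual critical path: M→X→D→L = 10+4+7+8 = 29 ⇒ 29 seconds.
Since D is critical, the -6 change carries straight to that chain (now 23 seconds).
New critical path: M→N→L = 10+6+8 = 24 ⇒ 24 seconds.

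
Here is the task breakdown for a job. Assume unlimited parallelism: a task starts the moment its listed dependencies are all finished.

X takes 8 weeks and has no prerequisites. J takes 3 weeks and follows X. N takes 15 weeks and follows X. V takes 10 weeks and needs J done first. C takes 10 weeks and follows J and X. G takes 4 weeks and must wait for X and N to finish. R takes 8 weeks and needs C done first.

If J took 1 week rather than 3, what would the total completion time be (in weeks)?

Actual critical path: X→J→C→R = 8+3+10+8 = 29 ⇒ 29 weeks.
Since J is critical, the -2 change carries straight to that chain (now 27 weeks).
The critical path is still X→J→C→R; finish is now 27 weeks.

27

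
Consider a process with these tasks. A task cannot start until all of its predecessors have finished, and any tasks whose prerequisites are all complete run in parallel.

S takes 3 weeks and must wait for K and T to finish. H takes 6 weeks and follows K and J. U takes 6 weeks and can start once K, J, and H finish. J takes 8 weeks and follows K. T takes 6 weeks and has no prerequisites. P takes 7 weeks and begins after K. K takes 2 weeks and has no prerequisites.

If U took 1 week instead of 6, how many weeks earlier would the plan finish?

Critical path before the change: K→J→H→U = 2+8+6+6 = 22 giving 22 weeks.
Since U is critical, the -5 change carries straight to that chain (now 17 weeks).
That remains the longest chain; total 17 weeks.
Change in finish: 17 − 22 = -5 weeks.

5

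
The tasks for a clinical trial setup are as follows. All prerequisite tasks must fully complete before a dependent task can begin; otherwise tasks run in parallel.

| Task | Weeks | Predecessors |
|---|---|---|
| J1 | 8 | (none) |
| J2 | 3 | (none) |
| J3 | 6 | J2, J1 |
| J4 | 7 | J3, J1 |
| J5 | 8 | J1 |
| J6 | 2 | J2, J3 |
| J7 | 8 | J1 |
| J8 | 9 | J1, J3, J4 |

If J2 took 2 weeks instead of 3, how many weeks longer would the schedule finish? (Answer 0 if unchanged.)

0

As given, the longest chain is J1→J3→J4→J8 = 8+6+7+9 = 30, so the finish is 30 weeks.
J2 is off the critical path — its longest chain is 25 weeks, giving 5 of slack.
The critical path is still J1→J3→J4→J8; finish is now 30 weeks.
Change in finish: 30 − 30 = +0 weeks.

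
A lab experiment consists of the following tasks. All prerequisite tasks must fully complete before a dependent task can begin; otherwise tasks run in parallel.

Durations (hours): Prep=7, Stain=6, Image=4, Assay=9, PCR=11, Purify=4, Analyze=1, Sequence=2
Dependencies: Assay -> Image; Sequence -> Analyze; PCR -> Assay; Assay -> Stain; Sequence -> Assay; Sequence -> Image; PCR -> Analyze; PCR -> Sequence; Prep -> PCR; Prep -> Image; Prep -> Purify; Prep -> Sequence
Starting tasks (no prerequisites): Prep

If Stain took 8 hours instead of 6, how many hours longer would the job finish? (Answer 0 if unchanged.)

2

Actual critical path: Prep→PCR→Sequence→Assay→Stain = 7+11+2+9+6 = 35 ⇒ 35 hours.
Stain is on the critical path; changing it to 8 makes that path 37 hours.
No other chain overtakes it, so the finish is 37 hours.
Change in finish: 37 − 35 = +2 hours.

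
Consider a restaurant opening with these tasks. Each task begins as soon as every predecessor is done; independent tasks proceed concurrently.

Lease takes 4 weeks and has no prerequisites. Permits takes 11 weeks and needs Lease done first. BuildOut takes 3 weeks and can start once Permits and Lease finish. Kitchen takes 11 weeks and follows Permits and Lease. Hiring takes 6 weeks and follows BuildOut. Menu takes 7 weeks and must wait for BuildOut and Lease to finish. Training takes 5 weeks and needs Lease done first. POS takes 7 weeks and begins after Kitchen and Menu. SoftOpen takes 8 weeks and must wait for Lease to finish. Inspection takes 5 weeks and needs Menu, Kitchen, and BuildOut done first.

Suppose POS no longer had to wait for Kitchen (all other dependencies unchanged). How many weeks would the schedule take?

32

With the dependency in place, Lease→Permits→Kitchen→POS = 4+11+11+7 = 33 sets the finish at 33 weeks.
Without Kitchen→POS, POS's earliest start moves from 26 to 25.
After: Lease→Permits→BuildOut→Menu→POS = 4+11+3+7+7 = 32 → 32 weeks.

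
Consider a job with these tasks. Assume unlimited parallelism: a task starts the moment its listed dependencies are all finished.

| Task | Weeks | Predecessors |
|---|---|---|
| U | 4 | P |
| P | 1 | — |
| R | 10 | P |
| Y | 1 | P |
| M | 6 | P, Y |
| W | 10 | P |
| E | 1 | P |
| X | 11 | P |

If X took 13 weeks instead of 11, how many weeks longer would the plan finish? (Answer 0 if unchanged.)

As given, the longest chain is P→X = 1+11 = 12, so the finish is 12 weeks.
X lies on that path, so at 13 weeks the path becomes 14 weeks.
The critical path is still P→X; finish is now 14 weeks.
Change in finish: 14 − 12 = +2 weeks.

2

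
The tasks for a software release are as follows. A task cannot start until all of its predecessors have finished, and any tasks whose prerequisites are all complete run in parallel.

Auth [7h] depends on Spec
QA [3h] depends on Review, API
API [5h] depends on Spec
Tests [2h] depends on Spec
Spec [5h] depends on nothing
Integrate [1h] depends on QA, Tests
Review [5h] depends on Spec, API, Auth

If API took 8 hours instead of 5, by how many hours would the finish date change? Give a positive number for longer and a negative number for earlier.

1

The binding path is Spec→Auth→Review→QA→Integrate = 5+7+5+3+1 = 21; finish at 21 hours.
API is off the critical path — its longest chain is 19 hours, giving 2 of slack.
New critical path: Spec→API→Review→QA→Integrate = 5+8+5+3+1 = 22 ⇒ 22 hours.
Change in finish: 22 − 21 = +1 hours.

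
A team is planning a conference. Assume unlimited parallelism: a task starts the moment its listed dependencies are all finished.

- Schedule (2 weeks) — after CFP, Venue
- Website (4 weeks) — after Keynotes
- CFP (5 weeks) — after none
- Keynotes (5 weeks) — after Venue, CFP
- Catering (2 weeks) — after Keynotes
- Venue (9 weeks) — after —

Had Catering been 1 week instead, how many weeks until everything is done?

18

As given, the longest chain is Venue→Keynotes→Website = 9+5+4 = 18, so the finish is 18 weeks.
The longest path through Catering is only 16 weeks, so Catering has float 2.
No other chain overtakes it, so the finish is 18 weeks.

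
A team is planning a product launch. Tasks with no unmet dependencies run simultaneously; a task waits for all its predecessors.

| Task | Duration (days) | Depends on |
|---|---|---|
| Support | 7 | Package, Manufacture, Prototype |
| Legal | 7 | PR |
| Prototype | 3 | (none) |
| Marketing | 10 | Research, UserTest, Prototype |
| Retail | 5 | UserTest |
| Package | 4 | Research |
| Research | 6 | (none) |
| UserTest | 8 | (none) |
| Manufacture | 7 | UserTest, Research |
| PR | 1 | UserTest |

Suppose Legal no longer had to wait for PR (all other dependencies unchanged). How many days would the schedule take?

Original critical path: UserTest→Manufacture→Support = 8+7+7 = 22 ⇒ 22 days.
Without PR→Legal, Legal's earliest start moves from 9 to 0.
New critical path: UserTest→Manufacture→Support = 8+7+7 = 22 ⇒ 22 days.

22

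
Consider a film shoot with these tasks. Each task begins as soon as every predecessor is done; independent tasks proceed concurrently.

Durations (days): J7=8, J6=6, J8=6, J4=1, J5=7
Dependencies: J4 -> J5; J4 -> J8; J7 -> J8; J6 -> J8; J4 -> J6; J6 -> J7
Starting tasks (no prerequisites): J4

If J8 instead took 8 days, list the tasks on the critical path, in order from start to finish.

J4, J6, J7, J8

The binding path is J4→J6→J7→J8 = 1+6+8+6 = 21; finish at 21 days.
J8 lies on that path, so at 8 days the path becomes 23 days.
The critical path is still J4→J6→J7→J8; finish is now 23 days.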